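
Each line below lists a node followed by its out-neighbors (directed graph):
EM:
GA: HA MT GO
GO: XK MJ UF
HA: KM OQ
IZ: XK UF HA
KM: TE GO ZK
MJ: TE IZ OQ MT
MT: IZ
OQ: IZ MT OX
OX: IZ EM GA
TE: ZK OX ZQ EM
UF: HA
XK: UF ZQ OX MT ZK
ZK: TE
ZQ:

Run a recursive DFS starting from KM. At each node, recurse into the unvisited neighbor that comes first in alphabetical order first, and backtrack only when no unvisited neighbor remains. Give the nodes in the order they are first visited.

Visit KM
KM → GO
GO → MJ
MJ → IZ
IZ → HA
HA → OQ
OQ → MT
OQ → OX
OX → EM
OX → GA
IZ → UF
IZ → XK
XK → ZK
ZK → TE
TE → ZQ

KM GO MJ IZ HA OQ MT OX EM GA UF XK ZK TE ZQ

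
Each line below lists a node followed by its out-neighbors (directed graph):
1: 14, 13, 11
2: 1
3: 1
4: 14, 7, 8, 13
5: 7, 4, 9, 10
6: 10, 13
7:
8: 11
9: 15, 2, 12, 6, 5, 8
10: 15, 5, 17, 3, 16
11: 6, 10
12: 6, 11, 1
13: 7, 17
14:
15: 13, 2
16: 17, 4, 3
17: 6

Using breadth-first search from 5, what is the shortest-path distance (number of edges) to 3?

Level 0: 5
Level 1: 4, 7, 9, 10
Level 2: 2, 3, 6, 8, 12, 13, 14, 15, 16, 17
Level 3: 1, 11
3 first appears at level 2.

2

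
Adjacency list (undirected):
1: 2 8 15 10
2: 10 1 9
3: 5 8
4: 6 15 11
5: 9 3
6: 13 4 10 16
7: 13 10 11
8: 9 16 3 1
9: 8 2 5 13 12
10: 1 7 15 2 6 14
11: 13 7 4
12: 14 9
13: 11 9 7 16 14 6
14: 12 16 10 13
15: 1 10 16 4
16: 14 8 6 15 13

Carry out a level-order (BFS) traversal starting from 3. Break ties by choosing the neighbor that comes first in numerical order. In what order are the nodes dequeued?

Visit 3; enqueue 5, 8 → queue [5, 8]
Visit 5; enqueue 9 → queue [8, 9]
Visit 8; enqueue 1, 16 → queue [9, 1, 16]
Visit 9; enqueue 2, 12, 13 → queue [1, 16, 2, 12, 13]
Visit 1; enqueue 10, 15 → queue [16, 2, 12, 13, 10, 15]
Visit 16; enqueue 6, 14 → queue [2, 12, 13, 10, 15, 6, 14]
Visit 2 → queue [12, 13, 10, 15, 6, 14]
Visit 12 → queue [13, 10, 15, 6, 14]
Visit 13; enqueue 7, 11 → queue [10, 15, 6, 14, 7, 11]
Visit 10 → queue [15, 6, 14, 7, 11]
Visit 15; enqueue 4 → queue [6, 14, 7, 11, 4]
Visit 6 → queue [14, 7, 11, 4]
Visit 14 → queue [7, 11, 4]
Visit 7 → queue [11, 4]
Visit 11 → queue [4]
Visit 4 → queue []

3, 5, 8, 9, 1, 16, 2, 12, 13, 10, 15, 6, 14, 7, 11, 4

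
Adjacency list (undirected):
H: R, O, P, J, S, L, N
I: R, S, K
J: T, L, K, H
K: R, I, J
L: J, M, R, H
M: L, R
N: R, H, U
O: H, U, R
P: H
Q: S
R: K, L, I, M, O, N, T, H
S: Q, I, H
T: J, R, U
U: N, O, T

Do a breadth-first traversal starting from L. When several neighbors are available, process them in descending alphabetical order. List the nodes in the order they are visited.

Visit L; enqueue R, M, J, H → queue [R, M, J, H]
Visit R; enqueue T, O, N, K, I → queue [M, J, H, T, O, N, K, I]
Visit M → queue [J, H, T, O, N, K, I]
Visit J → queue [H, T, O, N, K, I]
Visit H; enqueue S, P → queue [T, O, N, K, I, S, P]
Visit T; enqueue U → queue [O, N, K, I, S, P, U]
Visit O → queue [N, K, I, S, P, U]
Visit N → queue [K, I, S, P, U]
Visit K → queue [I, S, P, U]
Visit I → queue [S, P, U]
Visit S; enqueue Q → queue [P, U, Q]
Visit P → queue [U, Q]
Visit U → queue [Q]
Visit Q → queue []

L, R, M, J, H, T, O, N, K, I, S, P, U, Q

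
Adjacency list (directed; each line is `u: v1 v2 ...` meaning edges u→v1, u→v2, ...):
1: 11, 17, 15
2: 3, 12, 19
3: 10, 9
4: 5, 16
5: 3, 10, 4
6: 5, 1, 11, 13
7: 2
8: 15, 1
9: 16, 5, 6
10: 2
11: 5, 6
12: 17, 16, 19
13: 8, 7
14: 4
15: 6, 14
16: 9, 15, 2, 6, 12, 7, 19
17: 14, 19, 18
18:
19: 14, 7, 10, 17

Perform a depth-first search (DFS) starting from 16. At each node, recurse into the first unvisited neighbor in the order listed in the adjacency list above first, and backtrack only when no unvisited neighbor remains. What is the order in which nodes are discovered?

16, 9, 5, 3, 10, 2, 12, 17, 14, 4, 19, 7, 18, 6, 1, 11, 15, 13, 8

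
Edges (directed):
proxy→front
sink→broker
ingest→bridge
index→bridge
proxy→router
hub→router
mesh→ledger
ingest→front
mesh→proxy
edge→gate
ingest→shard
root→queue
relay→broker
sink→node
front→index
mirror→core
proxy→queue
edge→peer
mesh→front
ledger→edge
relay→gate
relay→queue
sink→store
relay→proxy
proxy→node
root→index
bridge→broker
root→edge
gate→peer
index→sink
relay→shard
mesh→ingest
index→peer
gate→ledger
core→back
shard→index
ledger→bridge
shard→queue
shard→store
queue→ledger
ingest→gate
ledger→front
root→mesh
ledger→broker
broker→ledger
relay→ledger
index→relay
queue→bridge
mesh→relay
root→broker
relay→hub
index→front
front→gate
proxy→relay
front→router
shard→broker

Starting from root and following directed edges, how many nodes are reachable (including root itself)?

20

BFS from root visits: root, queue, mesh, index, edge, broker, ledger, bridge, relay, proxy, ingest, front, sink, peer, gate, shard, hub, router, node, store
Reachable nodes: 20 of 23 total.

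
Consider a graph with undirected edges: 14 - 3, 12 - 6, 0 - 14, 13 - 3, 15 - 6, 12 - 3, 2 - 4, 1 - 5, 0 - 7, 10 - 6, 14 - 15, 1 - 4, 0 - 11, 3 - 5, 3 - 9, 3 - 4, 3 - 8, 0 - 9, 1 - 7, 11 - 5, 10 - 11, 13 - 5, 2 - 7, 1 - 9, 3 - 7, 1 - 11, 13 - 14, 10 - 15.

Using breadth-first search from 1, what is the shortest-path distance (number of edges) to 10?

2

Level 0: 1
Level 1: 4, 5, 7, 9, 11
Level 2: 0, 2, 3, 10, 13
Level 3: 6, 8, 12, 14, 15
10 first appears at level 2.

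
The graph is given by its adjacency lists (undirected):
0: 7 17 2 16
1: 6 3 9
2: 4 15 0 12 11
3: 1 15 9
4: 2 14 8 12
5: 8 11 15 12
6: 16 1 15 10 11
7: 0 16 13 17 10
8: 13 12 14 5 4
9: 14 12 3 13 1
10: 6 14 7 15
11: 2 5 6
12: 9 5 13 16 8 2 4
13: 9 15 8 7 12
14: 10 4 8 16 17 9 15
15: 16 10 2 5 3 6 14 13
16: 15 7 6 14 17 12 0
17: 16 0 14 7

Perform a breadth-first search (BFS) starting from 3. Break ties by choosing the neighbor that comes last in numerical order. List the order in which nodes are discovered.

Visit 3; enqueue 15, 9, 1 → queue [15, 9, 1]
Visit 15; enqueue 16, 14, 13, 10, 6, 5, 2 → queue [9, 1, 16, 14, 13, 10, 6, 5, 2]
Visit 9; enqueue 12 → queue [1, 16, 14, 13, 10, 6, 5, 2, 12]
Visit 1 → queue [16, 14, 13, 10, 6, 5, 2, 12]
Visit 16; enqueue 17, 7, 0 → queue [14, 13, 10, 6, 5, 2, 12, 17, 7, 0]
Visit 14; enqueue 8, 4 → queue [13, 10, 6, 5, 2, 12, 17, 7, 0, 8, 4]
Visit 13 → queue [10, 6, 5, 2, 12, 17, 7, 0, 8, 4]
Visit 10 → queue [6, 5, 2, 12, 17, 7, 0, 8, 4]
Visit 6; enqueue 11 → queue [5, 2, 12, 17, 7, 0, 8, 4, 11]
Visit 5 → queue [2, 12, 17, 7, 0, 8, 4, 11]
Visit 2 → queue [12, 17, 7, 0, 8, 4, 11]
Visit 12 → queue [17, 7, 0, 8, 4, 11]
Visit 17 → queue [7, 0, 8, 4, 11]
Visit 7 → queue [0, 8, 4, 11]
Visit 0 → queue [8, 4, 11]
Visit 8 → queue [4, 11]
Visit 4 → queue [11]
Visit 11 → queue []

3 15 9 1 16 14 13 10 6 5 2 12 17 7 0 8 4 11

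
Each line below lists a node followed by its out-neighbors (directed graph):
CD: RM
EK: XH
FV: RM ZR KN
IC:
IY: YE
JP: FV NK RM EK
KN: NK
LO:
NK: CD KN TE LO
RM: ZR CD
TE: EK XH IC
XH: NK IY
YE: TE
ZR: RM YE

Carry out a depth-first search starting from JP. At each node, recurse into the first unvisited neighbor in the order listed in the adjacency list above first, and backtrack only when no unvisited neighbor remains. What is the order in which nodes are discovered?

JP, FV, RM, ZR, YE, TE, EK, XH, NK, CD, KN, LO, IY, IC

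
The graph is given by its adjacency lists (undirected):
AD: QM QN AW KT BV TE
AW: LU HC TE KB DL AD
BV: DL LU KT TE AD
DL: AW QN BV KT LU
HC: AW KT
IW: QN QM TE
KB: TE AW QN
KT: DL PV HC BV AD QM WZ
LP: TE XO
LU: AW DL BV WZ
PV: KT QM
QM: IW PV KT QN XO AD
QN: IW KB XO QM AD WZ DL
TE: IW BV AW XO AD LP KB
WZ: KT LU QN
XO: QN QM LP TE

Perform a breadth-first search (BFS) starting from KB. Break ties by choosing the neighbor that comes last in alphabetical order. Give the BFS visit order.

KB → TE → QN → AW → XO → LP → IW → BV → AD → WZ → QM → DL → LU → HC → KT → PV

Visit KB; enqueue TE, QN, AW → queue [TE, QN, AW]
Visit TE; enqueue XO, LP, IW, BV, AD → queue [QN, AW, XO, LP, IW, BV, AD]
Visit QN; enqueue WZ, QM, DL → queue [AW, XO, LP, IW, BV, AD, WZ, QM, DL]
Visit AW; enqueue LU, HC → queue [XO, LP, IW, BV, AD, WZ, QM, DL, LU, HC]
Visit XO → queue [LP, IW, BV, AD, WZ, QM, DL, LU, HC]
Visit LP → queue [IW, BV, AD, WZ, QM, DL, LU, HC]
Visit IW → queue [BV, AD, WZ, QM, DL, LU, HC]
Visit BV; enqueue KT → queue [AD, WZ, QM, DL, LU, HC, KT]
Visit AD → queue [WZ, QM, DL, LU, HC, KT]
Visit WZ → queue [QM, DL, LU, HC, KT]
Visit QM; enqueue PV → queue [DL, LU, HC, KT, PV]
Visit DL → queue [LU, HC, KT, PV]
Visit LU → queue [HC, KT, PV]
Visit HC → queue [KT, PV]
Visit KT → queue [PV]
Visit PV → queue []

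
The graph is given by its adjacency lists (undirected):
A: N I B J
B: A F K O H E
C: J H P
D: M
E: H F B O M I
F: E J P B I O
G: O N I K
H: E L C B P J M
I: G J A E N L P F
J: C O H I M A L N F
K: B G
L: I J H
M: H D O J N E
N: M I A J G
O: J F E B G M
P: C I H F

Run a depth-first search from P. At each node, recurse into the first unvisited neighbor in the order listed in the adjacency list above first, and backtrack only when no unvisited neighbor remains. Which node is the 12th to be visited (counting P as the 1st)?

M

Visit P
P → C
C → J
J → O
O → F
F → E
E → H
H → L
L → I
I → G
G → N
N → M
M → D
N → A
A → B
B → K

Visit order: P, C, J, O, F, E, H, L, I, G, N, M, D, A, B, K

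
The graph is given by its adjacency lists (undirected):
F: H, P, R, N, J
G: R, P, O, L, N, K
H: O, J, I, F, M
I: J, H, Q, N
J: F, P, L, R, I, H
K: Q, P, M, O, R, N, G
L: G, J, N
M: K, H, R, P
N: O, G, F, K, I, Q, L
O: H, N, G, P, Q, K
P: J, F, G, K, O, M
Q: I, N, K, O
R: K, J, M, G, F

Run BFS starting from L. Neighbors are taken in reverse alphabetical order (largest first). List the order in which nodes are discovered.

Visit L; enqueue N, J, G → queue [N, J, G]
Visit N; enqueue Q, O, K, I, F → queue [J, G, Q, O, K, I, F]
Visit J; enqueue R, P, H → queue [G, Q, O, K, I, F, R, P, H]
Visit G → queue [Q, O, K, I, F, R, P, H]
Visit Q → queue [O, K, I, F, R, P, H]
Visit O → queue [K, I, F, R, P, H]
Visit K; enqueue M → queue [I, F, R, P, H, M]
Visit I → queue [F, R, P, H, M]
Visit F → queue [R, P, H, M]
Visit R → queue [P, H, M]
Visit P → queue [H, M]
Visit H → queue [M]
Visit M → queue []

L, N, J, G, Q, O, K, I, F, R, P, H, M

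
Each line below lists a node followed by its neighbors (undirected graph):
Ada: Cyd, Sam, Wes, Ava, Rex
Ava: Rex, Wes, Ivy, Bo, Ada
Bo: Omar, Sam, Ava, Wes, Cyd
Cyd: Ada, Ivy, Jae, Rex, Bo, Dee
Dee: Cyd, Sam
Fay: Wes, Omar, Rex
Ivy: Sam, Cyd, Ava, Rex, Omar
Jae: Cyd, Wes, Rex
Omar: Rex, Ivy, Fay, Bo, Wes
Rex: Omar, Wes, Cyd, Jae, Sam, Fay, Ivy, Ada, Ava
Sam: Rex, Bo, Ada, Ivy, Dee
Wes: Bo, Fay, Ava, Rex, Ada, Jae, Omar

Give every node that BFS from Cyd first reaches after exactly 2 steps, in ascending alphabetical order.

Ava, Fay, Omar, Sam, Wes

Level 0: Cyd
Level 1: Ada, Bo, Dee, Ivy, Jae, Rex
Level 2: Ava, Fay, Omar, Sam, Wes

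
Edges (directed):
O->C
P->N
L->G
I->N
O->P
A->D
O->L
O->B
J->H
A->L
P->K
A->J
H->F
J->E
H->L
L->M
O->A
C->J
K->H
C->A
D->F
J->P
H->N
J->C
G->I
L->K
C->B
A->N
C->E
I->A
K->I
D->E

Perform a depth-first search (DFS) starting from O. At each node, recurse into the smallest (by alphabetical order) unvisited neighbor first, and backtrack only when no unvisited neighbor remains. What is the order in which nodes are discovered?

O → A → D → E → F → J → C → B → H → L → G → I → N → K → M → P

Visit O
O → A
A → D
D → E
D → F
A → J
J → C
C → B
J → H
H → L
L → G
G → I
I → N
L → K
L → M
J → P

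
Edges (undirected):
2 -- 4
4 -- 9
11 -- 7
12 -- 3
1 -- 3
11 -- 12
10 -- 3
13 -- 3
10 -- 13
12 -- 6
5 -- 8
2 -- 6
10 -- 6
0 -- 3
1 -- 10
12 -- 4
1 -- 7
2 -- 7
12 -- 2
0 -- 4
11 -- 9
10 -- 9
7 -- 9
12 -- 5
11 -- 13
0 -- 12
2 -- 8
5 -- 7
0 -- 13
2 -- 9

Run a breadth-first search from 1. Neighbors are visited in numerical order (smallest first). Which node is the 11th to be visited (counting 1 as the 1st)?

11

Visit 1; enqueue 3, 7, 10 → queue [3, 7, 10]
Visit 3; enqueue 0, 12, 13 → queue [7, 10, 0, 12, 13]
Visit 7; enqueue 2, 5, 9, 11 → queue [10, 0, 12, 13, 2, 5, 9, 11]
Visit 10; enqueue 6 → queue [0, 12, 13, 2, 5, 9, 11, 6]
Visit 0; enqueue 4 → queue [12, 13, 2, 5, 9, 11, 6, 4]
Visit 12 → queue [13, 2, 5, 9, 11, 6, 4]
Visit 13 → queue [2, 5, 9, 11, 6, 4]
Visit 2; enqueue 8 → queue [5, 9, 11, 6, 4, 8]
Visit 5 → queue [9, 11, 6, 4, 8]
Visit 9 → queue [11, 6, 4, 8]
Visit 11 → queue [6, 4, 8]
Visit 6 → queue [4, 8]
Visit 4 → queue [8]
Visit 8 → queue []

Visit order: 1, 3, 7, 10, 0, 12, 13, 2, 5, 9, 11, 6, 4, 8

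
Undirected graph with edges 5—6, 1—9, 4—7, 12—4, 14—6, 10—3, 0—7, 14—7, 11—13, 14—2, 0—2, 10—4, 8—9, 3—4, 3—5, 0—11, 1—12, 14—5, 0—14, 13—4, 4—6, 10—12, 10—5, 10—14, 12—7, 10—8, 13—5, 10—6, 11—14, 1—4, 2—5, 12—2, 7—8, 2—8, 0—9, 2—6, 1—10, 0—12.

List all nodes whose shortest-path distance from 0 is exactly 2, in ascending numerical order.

Level 0: 0
Level 1: 2, 7, 9, 11, 12, 14
Level 2: 1, 4, 5, 6, 8, 10, 13
Level 3: 3

1, 4, 5, 6, 8, 10, 13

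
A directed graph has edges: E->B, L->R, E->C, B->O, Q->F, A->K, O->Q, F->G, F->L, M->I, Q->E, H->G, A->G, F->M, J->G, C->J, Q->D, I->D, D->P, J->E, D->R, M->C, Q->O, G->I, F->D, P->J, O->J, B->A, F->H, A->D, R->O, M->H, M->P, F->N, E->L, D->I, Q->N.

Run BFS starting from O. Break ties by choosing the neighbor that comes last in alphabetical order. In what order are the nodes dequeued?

O, Q, J, N, F, E, D, G, M, L, H, C, B, R, P, I, A, K

Visit O; enqueue Q, J → queue [Q, J]
Visit Q; enqueue N, F, E, D → queue [J, N, F, E, D]
Visit J; enqueue G → queue [N, F, E, D, G]
Visit N → queue [F, E, D, G]
Visit F; enqueue M, L, H → queue [E, D, G, M, L, H]
Visit E; enqueue C, B → queue [D, G, M, L, H, C, B]
Visit D; enqueue R, P, I → queue [G, M, L, H, C, B, R, P, I]
Visit G → queue [M, L, H, C, B, R, P, I]
Visit M → queue [L, H, C, B, R, P, I]
Visit L → queue [H, C, B, R, P, I]
Visit H → queue [C, B, R, P, I]
Visit C → queue [B, R, P, I]
Visit B; enqueue A → queue [R, P, I, A]
Visit R → queue [P, I, A]
Visit P → queue [I, A]
Visit I → queue [A]
Visit A; enqueue K → queue [K]
Visit K → queue []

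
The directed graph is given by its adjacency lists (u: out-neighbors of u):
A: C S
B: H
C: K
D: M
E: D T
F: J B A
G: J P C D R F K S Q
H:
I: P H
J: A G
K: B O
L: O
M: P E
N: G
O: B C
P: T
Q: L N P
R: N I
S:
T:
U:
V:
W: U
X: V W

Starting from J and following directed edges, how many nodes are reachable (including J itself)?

BFS from J visits: J, A, G, C, S, D, F, K, P, Q, R, M, B, O, T, L, N, I, E, H
Reachable nodes: 20 of 24 total.

20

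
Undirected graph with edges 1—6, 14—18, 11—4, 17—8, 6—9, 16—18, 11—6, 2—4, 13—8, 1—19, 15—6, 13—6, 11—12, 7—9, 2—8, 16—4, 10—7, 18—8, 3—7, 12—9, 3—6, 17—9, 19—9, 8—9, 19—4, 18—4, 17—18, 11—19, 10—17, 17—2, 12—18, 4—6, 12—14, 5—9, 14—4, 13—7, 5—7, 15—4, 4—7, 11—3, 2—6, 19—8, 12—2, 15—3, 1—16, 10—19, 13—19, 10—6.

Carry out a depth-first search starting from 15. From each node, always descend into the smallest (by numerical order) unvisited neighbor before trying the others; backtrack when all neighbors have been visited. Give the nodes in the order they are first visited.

15 3 6 1 16 4 2 8 9 5 7 10 17 18 12 11 19 13 14

Visit 15
15 → 3
3 → 6
6 → 1
1 → 16
16 → 4
4 → 2
2 → 8
8 → 9
9 → 5
5 → 7
7 → 10
10 → 17
17 → 18
18 → 12
12 → 11
11 → 19
19 → 13
12 → 14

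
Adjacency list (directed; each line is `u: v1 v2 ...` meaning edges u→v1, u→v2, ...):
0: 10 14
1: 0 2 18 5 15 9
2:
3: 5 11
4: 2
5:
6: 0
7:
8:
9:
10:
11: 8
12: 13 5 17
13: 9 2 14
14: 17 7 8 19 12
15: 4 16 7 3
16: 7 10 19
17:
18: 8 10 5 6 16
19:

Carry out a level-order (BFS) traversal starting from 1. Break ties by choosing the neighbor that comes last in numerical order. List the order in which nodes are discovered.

Visit 1; enqueue 18, 15, 9, 5, 2, 0 → queue [18, 15, 9, 5, 2, 0]
Visit 18; enqueue 16, 10, 8, 6 → queue [15, 9, 5, 2, 0, 16, 10, 8, 6]
Visit 15; enqueue 7, 4, 3 → queue [9, 5, 2, 0, 16, 10, 8, 6, 7, 4, 3]
Visit 9 → queue [5, 2, 0, 16, 10, 8, 6, 7, 4, 3]
Visit 5 → queue [2, 0, 16, 10, 8, 6, 7, 4, 3]
Visit 2 → queue [0, 16, 10, 8, 6, 7, 4, 3]
Visit 0; enqueue 14 → queue [16, 10, 8, 6, 7, 4, 3, 14]
Visit 16; enqueue 19 → queue [10, 8, 6, 7, 4, 3, 14, 19]
Visit 10 → queue [8, 6, 7, 4, 3, 14, 19]
Visit 8 → queue [6, 7, 4, 3, 14, 19]
Visit 6 → queue [7, 4, 3, 14, 19]
Visit 7 → queue [4, 3, 14, 19]
Visit 4 → queue [3, 14, 19]
Visit 3; enqueue 11 → queue [14, 19, 11]
Visit 14; enqueue 17, 12 → queue [19, 11, 17, 12]
Visit 19 → queue [11, 17, 12]
Visit 11 → queue [17, 12]
Visit 17 → queue [12]
Visit 12; enqueue 13 → queue [13]
Visit 13 → queue []

1 -> 18 -> 15 -> 9 -> 5 -> 2 -> 0 -> 16 -> 10 -> 8 -> 6 -> 7 -> 4 -> 3 -> 14 -> 19 -> 11 -> 17 -> 12 -> 13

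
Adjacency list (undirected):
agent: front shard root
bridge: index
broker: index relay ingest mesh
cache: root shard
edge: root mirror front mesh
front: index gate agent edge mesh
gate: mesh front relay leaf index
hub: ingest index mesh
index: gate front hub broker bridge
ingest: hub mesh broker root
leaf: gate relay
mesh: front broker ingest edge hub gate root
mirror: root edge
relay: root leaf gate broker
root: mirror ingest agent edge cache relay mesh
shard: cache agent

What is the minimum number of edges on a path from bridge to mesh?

3

Level 0: bridge
Level 1: index
Level 2: broker, front, gate, hub
Level 3: agent, edge, ingest, leaf, mesh, relay
Level 4: mirror, root, shard
Level 5: cache
mesh first appears at level 3.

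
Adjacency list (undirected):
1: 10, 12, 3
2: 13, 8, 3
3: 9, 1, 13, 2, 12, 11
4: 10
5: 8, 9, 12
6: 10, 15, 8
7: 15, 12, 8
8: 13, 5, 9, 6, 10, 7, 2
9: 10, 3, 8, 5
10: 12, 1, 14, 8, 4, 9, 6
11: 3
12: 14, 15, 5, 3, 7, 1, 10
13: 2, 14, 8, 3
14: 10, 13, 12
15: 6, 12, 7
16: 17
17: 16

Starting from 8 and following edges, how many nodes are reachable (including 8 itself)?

15

BFS from 8 visits: 8, 13, 5, 9, 6, 10, 7, 2, 14, 3, 12, 15, 1, 4, 11
Reachable nodes: 15 of 17 total.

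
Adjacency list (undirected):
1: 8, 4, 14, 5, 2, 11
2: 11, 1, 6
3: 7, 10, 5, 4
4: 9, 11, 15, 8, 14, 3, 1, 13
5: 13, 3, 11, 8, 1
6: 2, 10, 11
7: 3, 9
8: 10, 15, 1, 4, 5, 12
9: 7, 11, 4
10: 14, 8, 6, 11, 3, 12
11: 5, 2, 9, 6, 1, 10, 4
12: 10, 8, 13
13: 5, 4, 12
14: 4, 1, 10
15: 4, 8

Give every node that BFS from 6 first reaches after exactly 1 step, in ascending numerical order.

2, 10, 11

Level 0: 6
Level 1: 2, 10, 11
Level 2: 1, 3, 4, 5, 8, 9, 12, 14
Level 3: 7, 13, 15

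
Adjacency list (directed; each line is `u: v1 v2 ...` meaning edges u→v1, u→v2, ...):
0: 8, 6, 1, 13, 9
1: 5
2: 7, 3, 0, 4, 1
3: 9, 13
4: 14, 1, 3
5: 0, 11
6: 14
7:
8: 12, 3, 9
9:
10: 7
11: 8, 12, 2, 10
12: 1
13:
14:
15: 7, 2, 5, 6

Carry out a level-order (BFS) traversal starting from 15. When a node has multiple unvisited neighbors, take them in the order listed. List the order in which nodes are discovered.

15 -> 7 -> 2 -> 5 -> 6 -> 3 -> 0 -> 4 -> 1 -> 11 -> 14 -> 9 -> 13 -> 8 -> 12 -> 10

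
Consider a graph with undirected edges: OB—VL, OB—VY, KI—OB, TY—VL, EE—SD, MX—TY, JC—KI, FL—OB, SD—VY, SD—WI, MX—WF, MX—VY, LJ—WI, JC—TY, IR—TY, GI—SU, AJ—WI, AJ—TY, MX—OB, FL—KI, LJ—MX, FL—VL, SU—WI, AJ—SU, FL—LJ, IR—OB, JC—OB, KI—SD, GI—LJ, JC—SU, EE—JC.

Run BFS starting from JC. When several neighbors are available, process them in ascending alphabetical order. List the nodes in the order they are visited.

JC EE KI OB SU TY SD FL IR MX VL VY AJ GI WI LJ WF

Visit JC; enqueue EE, KI, OB, SU, TY → queue [EE, KI, OB, SU, TY]
Visit EE; enqueue SD → queue [KI, OB, SU, TY, SD]
Visit KI; enqueue FL → queue [OB, SU, TY, SD, FL]
Visit OB; enqueue IR, MX, VL, VY → queue [SU, TY, SD, FL, IR, MX, VL, VY]
Visit SU; enqueue AJ, GI, WI → queue [TY, SD, FL, IR, MX, VL, VY, AJ, GI, WI]
Visit TY → queue [SD, FL, IR, MX, VL, VY, AJ, GI, WI]
Visit SD → queue [FL, IR, MX, VL, VY, AJ, GI, WI]
Visit FL; enqueue LJ → queue [IR, MX, VL, VY, AJ, GI, WI, LJ]
Visit IR → queue [MX, VL, VY, AJ, GI, WI, LJ]
Visit MX; enqueue WF → queue [VL, VY, AJ, GI, WI, LJ, WF]
Visit VL → queue [VY, AJ, GI, WI, LJ, WF]
Visit VY → queue [AJ, GI, WI, LJ, WF]
Visit AJ → queue [GI, WI, LJ, WF]
Visit GI → queue [WI, LJ, WF]
Visit WI → queue [LJ, WF]
Visit LJ → queue [WF]
Visit WF → queue []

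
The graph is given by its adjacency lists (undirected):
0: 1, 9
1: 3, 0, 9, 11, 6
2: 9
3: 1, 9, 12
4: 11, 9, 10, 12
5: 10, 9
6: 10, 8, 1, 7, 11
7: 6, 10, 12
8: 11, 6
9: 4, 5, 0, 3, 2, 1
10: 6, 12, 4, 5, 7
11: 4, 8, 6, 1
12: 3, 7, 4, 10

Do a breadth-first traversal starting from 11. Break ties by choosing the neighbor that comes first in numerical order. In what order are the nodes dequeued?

Visit 11; enqueue 1, 4, 6, 8 → queue [1, 4, 6, 8]
Visit 1; enqueue 0, 3, 9 → queue [4, 6, 8, 0, 3, 9]
Visit 4; enqueue 10, 12 → queue [6, 8, 0, 3, 9, 10, 12]
Visit 6; enqueue 7 → queue [8, 0, 3, 9, 10, 12, 7]
Visit 8 → queue [0, 3, 9, 10, 12, 7]
Visit 0 → queue [3, 9, 10, 12, 7]
Visit 3 → queue [9, 10, 12, 7]
Visit 9; enqueue 2, 5 → queue [10, 12, 7, 2, 5]
Visit 10 → queue [12, 7, 2, 5]
Visit 12 → queue [7, 2, 5]
Visit 7 → queue [2, 5]
Visit 2 → queue [5]
Visit 5 → queue []

11, 1, 4, 6, 8, 0, 3, 9, 10, 12, 7, 2, 5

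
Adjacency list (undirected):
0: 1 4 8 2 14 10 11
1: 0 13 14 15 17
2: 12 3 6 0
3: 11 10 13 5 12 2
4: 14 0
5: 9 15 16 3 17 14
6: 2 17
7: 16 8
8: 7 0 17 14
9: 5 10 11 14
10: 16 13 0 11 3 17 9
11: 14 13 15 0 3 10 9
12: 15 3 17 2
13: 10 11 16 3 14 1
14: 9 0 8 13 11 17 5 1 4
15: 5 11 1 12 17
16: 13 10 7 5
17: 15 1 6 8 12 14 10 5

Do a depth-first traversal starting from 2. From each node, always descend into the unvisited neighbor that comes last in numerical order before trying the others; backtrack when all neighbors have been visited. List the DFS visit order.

2 -> 12 -> 17 -> 15 -> 11 -> 14 -> 13 -> 16 -> 10 -> 9 -> 5 -> 3 -> 0 -> 8 -> 7 -> 4 -> 1 -> 6

Visit 2
2 → 12
12 → 17
17 → 15
15 → 11
11 → 14
14 → 13
13 → 16
16 → 10
10 → 9
9 → 5
5 → 3
10 → 0
0 → 8
8 → 7
0 → 4
0 → 1
17 → 6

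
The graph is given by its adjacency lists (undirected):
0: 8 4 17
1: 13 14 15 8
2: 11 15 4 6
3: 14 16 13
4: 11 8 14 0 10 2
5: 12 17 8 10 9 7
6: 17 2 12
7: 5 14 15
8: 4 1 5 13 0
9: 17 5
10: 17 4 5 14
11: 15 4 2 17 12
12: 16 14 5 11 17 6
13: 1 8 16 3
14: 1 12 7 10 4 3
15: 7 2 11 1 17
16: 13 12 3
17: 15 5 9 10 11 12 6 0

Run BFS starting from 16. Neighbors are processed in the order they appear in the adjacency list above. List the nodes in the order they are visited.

Visit 16; enqueue 13, 12, 3 → queue [13, 12, 3]
Visit 13; enqueue 1, 8 → queue [12, 3, 1, 8]
Visit 12; enqueue 14, 5, 11, 17, 6 → queue [3, 1, 8, 14, 5, 11, 17, 6]
Visit 3 → queue [1, 8, 14, 5, 11, 17, 6]
Visit 1; enqueue 15 → queue [8, 14, 5, 11, 17, 6, 15]
Visit 8; enqueue 4, 0 → queue [14, 5, 11, 17, 6, 15, 4, 0]
Visit 14; enqueue 7, 10 → queue [5, 11, 17, 6, 15, 4, 0, 7, 10]
Visit 5; enqueue 9 → queue [11, 17, 6, 15, 4, 0, 7, 10, 9]
Visit 11; enqueue 2 → queue [17, 6, 15, 4, 0, 7, 10, 9, 2]
Visit 17 → queue [6, 15, 4, 0, 7, 10, 9, 2]
Visit 6 → queue [15, 4, 0, 7, 10, 9, 2]
Visit 15 → queue [4, 0, 7, 10, 9, 2]
Visit 4 → queue [0, 7, 10, 9, 2]
Visit 0 → queue [7, 10, 9, 2]
Visit 7 → queue [10, 9, 2]
Visit 10 → queue [9, 2]
Visit 9 → queue [2]
Visit 2 → queue []

16 13 12 3 1 8 14 5 11 17 6 15 4 0 7 10 9 2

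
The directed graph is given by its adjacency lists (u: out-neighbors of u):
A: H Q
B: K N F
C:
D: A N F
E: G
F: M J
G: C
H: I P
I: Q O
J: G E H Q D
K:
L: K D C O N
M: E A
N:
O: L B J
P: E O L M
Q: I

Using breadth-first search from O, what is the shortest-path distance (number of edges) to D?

2

Level 0: O
Level 1: B, J, L
Level 2: C, D, E, F, G, H, K, N, Q
Level 3: A, I, M, P
D first appears at level 2.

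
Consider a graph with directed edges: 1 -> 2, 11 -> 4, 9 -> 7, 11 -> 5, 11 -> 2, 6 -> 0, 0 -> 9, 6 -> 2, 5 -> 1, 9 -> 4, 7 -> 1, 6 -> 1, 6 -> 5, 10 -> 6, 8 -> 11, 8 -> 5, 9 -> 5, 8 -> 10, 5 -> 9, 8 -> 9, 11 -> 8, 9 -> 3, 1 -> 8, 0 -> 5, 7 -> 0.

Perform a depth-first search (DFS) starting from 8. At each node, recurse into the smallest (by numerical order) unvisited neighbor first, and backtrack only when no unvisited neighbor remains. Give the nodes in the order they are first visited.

Visit 8
8 → 5
5 → 1
1 → 2
5 → 9
9 → 3
9 → 4
9 → 7
7 → 0
8 → 10
10 → 6
8 → 11

8, 5, 1, 2, 9, 3, 4, 7, 0, 10, 6, 11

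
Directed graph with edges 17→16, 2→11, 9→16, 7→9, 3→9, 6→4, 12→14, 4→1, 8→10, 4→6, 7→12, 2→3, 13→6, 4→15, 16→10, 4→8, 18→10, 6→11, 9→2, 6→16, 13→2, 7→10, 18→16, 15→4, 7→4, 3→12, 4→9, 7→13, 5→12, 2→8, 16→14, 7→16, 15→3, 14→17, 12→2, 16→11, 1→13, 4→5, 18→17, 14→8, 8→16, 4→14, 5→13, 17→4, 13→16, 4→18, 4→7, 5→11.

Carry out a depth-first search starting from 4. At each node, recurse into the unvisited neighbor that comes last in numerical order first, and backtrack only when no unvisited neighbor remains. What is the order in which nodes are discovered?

4, 18, 17, 16, 14, 8, 10, 11, 15, 3, 12, 2, 9, 7, 13, 6, 5, 1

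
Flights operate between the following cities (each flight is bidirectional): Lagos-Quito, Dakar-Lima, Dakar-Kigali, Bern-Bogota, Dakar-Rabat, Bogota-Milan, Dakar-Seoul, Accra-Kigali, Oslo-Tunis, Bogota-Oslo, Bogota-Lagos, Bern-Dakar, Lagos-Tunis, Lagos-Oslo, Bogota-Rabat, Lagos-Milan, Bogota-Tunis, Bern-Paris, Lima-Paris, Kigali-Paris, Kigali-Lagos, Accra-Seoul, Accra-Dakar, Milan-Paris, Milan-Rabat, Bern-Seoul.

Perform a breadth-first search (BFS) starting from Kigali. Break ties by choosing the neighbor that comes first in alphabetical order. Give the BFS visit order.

Kigali Accra Dakar Lagos Paris Seoul Bern Lima Rabat Bogota Milan Oslo Quito Tunis

Visit Kigali; enqueue Accra, Dakar, Lagos, Paris → queue [Accra, Dakar, Lagos, Paris]
Visit Accra; enqueue Seoul → queue [Dakar, Lagos, Paris, Seoul]
Visit Dakar; enqueue Bern, Lima, Rabat → queue [Lagos, Paris, Seoul, Bern, Lima, Rabat]
Visit Lagos; enqueue Bogota, Milan, Oslo, Quito, Tunis → queue [Paris, Seoul, Bern, Lima, Rabat, Bogota, Milan, Oslo, Quito, Tunis]
Visit Paris → queue [Seoul, Bern, Lima, Rabat, Bogota, Milan, Oslo, Quito, Tunis]
Visit Seoul → queue [Bern, Lima, Rabat, Bogota, Milan, Oslo, Quito, Tunis]
Visit Bern → queue [Lima, Rabat, Bogota, Milan, Oslo, Quito, Tunis]
Visit Lima → queue [Rabat, Bogota, Milan, Oslo, Quito, Tunis]
Visit Rabat → queue [Bogota, Milan, Oslo, Quito, Tunis]
Visit Bogota → queue [Milan, Oslo, Quito, Tunis]
Visit Milan → queue [Oslo, Quito, Tunis]
Visit Oslo → queue [Quito, Tunis]
Visit Quito → queue [Tunis]
Visit Tunis → queue []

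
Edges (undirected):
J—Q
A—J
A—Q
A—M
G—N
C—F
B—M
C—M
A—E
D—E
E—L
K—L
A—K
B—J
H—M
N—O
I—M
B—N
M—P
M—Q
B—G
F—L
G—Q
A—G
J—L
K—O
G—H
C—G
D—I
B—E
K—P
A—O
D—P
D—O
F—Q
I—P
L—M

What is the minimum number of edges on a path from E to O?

2

Level 0: E
Level 1: A, B, D, L
Level 2: F, G, I, J, K, M, N, O, P, Q
Level 3: C, H
O first appears at level 2.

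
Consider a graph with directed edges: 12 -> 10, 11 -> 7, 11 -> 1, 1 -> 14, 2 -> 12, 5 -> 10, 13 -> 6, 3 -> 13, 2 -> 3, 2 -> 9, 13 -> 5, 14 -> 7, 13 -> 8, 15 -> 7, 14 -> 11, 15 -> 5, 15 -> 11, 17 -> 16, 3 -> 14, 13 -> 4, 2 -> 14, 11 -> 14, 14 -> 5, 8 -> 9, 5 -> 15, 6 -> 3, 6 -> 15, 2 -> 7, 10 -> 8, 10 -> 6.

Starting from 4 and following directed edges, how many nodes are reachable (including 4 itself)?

1

BFS from 4 visits: 4
Reachable nodes: 1 of 17 total.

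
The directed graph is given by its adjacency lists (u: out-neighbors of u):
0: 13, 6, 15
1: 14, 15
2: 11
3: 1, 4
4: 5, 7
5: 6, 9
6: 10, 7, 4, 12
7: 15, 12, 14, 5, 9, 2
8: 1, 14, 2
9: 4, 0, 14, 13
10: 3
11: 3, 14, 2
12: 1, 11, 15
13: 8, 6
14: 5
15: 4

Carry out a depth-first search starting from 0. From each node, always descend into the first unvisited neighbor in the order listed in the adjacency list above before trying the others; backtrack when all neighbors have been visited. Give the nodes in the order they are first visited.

Visit 0
0 → 13
13 → 8
8 → 1
1 → 14
14 → 5
5 → 6
6 → 10
10 → 3
3 → 4
4 → 7
7 → 15
7 → 12
12 → 11
11 → 2
7 → 9

0, 13, 8, 1, 14, 5, 6, 10, 3, 4, 7, 15, 12, 11, 2, 9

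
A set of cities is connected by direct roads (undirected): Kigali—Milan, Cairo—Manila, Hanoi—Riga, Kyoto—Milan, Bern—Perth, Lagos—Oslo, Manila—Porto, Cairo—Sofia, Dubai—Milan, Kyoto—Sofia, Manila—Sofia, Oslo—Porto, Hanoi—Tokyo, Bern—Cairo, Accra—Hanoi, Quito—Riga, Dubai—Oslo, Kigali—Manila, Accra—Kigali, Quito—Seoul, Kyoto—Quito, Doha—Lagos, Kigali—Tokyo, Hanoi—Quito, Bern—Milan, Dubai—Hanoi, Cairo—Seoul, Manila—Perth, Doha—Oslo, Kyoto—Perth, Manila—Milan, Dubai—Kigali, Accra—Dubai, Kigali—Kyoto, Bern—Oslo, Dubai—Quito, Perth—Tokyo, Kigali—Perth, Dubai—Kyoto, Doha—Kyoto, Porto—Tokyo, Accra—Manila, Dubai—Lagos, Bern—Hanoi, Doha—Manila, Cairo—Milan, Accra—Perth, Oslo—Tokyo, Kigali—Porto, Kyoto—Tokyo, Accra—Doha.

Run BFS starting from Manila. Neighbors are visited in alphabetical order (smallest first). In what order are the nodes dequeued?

Visit Manila; enqueue Accra, Cairo, Doha, Kigali, Milan, Perth, Porto, Sofia → queue [Accra, Cairo, Doha, Kigali, Milan, Perth, Porto, Sofia]
Visit Accra; enqueue Dubai, Hanoi → queue [Cairo, Doha, Kigali, Milan, Perth, Porto, Sofia, Dubai, Hanoi]
Visit Cairo; enqueue Bern, Seoul → queue [Doha, Kigali, Milan, Perth, Porto, Sofia, Dubai, Hanoi, Bern, Seoul]
Visit Doha; enqueue Kyoto, Lagos, Oslo → queue [Kigali, Milan, Perth, Porto, Sofia, Dubai, Hanoi, Bern, Seoul, Kyoto, Lagos, Oslo]
Visit Kigali; enqueue Tokyo → queue [Milan, Perth, Porto, Sofia, Dubai, Hanoi, Bern, Seoul, Kyoto, Lagos, Oslo, Tokyo]
Visit Milan → queue [Perth, Porto, Sofia, Dubai, Hanoi, Bern, Seoul, Kyoto, Lagos, Oslo, Tokyo]
Visit Perth → queue [Porto, Sofia, Dubai, Hanoi, Bern, Seoul, Kyoto, Lagos, Oslo, Tokyo]
Visit Porto → queue [Sofia, Dubai, Hanoi, Bern, Seoul, Kyoto, Lagos, Oslo, Tokyo]
Visit Sofia → queue [Dubai, Hanoi, Bern, Seoul, Kyoto, Lagos, Oslo, Tokyo]
Visit Dubai; enqueue Quito → queue [Hanoi, Bern, Seoul, Kyoto, Lagos, Oslo, Tokyo, Quito]
Visit Hanoi; enqueue Riga → queue [Bern, Seoul, Kyoto, Lagos, Oslo, Tokyo, Quito, Riga]
Visit Bern → queue [Seoul, Kyoto, Lagos, Oslo, Tokyo, Quito, Riga]
Visit Seoul → queue [Kyoto, Lagos, Oslo, Tokyo, Quito, Riga]
Visit Kyoto → queue [Lagos, Oslo, Tokyo, Quito, Riga]
Visit Lagos → queue [Oslo, Tokyo, Quito, Riga]
Visit Oslo → queue [Tokyo, Quito, Riga]
Visit Tokyo → queue [Quito, Riga]
Visit Quito → queue [Riga]
Visit Riga → queue []

Manila → Accra → Cairo → Doha → Kigali → Milan → Perth → Porto → Sofia → Dubai → Hanoi → Bern → Seoul → Kyoto → Lagos → Oslo → Tokyo → Quito → Riga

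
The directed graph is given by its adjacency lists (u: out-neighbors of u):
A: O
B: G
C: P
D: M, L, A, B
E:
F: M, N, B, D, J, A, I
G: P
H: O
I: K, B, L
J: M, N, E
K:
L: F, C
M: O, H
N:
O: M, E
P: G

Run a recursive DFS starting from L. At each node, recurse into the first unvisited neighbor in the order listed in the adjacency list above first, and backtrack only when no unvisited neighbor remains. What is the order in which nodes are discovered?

Visit L
L → F
F → M
M → O
O → E
M → H
F → N
F → B
B → G
G → P
F → D
D → A
F → J
F → I
I → K
L → C

L, F, M, O, E, H, N, B, G, P, D, A, J, I, K, C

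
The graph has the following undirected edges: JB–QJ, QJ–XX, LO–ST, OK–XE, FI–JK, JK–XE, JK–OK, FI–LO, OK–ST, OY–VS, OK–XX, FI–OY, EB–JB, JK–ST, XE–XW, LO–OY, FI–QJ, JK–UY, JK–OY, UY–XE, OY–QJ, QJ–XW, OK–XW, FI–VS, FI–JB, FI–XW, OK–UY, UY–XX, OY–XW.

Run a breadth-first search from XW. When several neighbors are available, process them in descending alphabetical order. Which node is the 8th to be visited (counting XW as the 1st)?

JK

Visit XW; enqueue XE, QJ, OY, OK, FI → queue [XE, QJ, OY, OK, FI]
Visit XE; enqueue UY, JK → queue [QJ, OY, OK, FI, UY, JK]
Visit QJ; enqueue XX, JB → queue [OY, OK, FI, UY, JK, XX, JB]
Visit OY; enqueue VS, LO → queue [OK, FI, UY, JK, XX, JB, VS, LO]
Visit OK; enqueue ST → queue [FI, UY, JK, XX, JB, VS, LO, ST]
Visit FI → queue [UY, JK, XX, JB, VS, LO, ST]
Visit UY → queue [JK, XX, JB, VS, LO, ST]
Visit JK → queue [XX, JB, VS, LO, ST]
Visit XX → queue [JB, VS, LO, ST]
Visit JB; enqueue EB → queue [VS, LO, ST, EB]
Visit VS → queue [LO, ST, EB]
Visit LO → queue [ST, EB]
Visit ST → queue [EB]
Visit EB → queue []

Visit order: XW, XE, QJ, OY, OK, FI, UY, JK, XX, JB, VS, LO, ST, EB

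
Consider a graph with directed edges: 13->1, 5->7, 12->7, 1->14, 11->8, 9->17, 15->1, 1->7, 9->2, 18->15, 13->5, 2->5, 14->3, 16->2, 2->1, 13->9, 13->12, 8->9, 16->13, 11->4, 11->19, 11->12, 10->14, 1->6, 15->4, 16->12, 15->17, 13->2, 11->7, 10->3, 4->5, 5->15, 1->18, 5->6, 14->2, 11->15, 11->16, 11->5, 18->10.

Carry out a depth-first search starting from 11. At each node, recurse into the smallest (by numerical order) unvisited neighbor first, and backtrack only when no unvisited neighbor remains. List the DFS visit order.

11, 4, 5, 6, 7, 15, 1, 14, 2, 3, 18, 10, 17, 8, 9, 12, 16, 13, 19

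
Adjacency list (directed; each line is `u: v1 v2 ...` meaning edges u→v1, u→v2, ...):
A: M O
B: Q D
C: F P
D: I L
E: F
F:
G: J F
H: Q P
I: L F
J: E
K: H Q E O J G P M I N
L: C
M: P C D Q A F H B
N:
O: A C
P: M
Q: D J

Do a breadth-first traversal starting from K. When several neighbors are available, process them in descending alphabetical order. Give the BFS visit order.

K -> Q -> P -> O -> N -> M -> J -> I -> H -> G -> E -> D -> C -> A -> F -> B -> L

Visit K; enqueue Q, P, O, N, M, J, I, H, G, E → queue [Q, P, O, N, M, J, I, H, G, E]
Visit Q; enqueue D → queue [P, O, N, M, J, I, H, G, E, D]
Visit P → queue [O, N, M, J, I, H, G, E, D]
Visit O; enqueue C, A → queue [N, M, J, I, H, G, E, D, C, A]
Visit N → queue [M, J, I, H, G, E, D, C, A]
Visit M; enqueue F, B → queue [J, I, H, G, E, D, C, A, F, B]
Visit J → queue [I, H, G, E, D, C, A, F, B]
Visit I; enqueue L → queue [H, G, E, D, C, A, F, B, L]
Visit H → queue [G, E, D, C, A, F, B, L]
Visit G → queue [E, D, C, A, F, B, L]
Visit E → queue [D, C, A, F, B, L]
Visit D → queue [C, A, F, B, L]
Visit C → queue [A, F, B, L]
Visit A → queue [F, B, L]
Visit F → queue [B, L]
Visit B → queue [L]
Visit L → queue []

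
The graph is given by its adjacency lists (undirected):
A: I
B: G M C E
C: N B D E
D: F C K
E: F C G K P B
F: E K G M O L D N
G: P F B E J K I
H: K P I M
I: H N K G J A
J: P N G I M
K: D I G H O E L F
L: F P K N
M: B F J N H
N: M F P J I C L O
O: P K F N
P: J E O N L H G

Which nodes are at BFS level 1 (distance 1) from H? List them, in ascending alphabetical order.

Level 0: H
Level 1: I, K, M, P
Level 2: A, B, D, E, F, G, J, L, N, O
Level 3: C

I, K, M, P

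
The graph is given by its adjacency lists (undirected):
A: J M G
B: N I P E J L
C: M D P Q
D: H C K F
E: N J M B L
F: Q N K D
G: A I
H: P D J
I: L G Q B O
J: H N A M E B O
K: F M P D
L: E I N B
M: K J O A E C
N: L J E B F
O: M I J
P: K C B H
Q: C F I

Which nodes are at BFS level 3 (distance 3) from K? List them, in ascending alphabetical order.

G, I, L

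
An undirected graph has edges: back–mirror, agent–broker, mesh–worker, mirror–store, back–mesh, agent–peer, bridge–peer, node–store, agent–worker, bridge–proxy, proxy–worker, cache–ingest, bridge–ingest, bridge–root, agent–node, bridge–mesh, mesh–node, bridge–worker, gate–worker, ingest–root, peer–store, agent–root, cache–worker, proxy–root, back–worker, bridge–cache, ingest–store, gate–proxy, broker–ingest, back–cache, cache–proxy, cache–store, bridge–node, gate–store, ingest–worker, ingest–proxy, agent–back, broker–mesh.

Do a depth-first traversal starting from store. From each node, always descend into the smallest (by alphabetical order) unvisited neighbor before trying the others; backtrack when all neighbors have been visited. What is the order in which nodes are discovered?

store → cache → back → agent → broker → ingest → bridge → mesh → node → worker → gate → proxy → root → peer → mirror

Visit store
store → cache
cache → back
back → agent
agent → broker
broker → ingest
ingest → bridge
bridge → mesh
mesh → node
mesh → worker
worker → gate
gate → proxy
proxy → root
bridge → peer
back → mirror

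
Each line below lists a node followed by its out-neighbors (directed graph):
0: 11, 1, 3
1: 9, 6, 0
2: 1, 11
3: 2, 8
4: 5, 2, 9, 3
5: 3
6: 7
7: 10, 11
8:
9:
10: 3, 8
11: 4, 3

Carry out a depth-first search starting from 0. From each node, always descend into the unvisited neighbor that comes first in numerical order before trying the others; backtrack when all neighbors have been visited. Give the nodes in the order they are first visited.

0 1 6 7 10 3 2 11 4 5 9 8

Visit 0
0 → 1
1 → 6
6 → 7
7 → 10
10 → 3
3 → 2
2 → 11
11 → 4
4 → 5
4 → 9
3 → 8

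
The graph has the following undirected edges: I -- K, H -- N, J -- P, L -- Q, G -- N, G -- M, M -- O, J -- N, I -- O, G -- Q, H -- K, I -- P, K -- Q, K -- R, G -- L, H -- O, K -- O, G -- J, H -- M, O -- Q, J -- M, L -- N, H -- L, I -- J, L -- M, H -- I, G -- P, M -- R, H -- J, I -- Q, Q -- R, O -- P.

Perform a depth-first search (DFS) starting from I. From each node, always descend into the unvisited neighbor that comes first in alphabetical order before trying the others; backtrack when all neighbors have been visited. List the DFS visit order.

I, H, J, G, L, M, O, K, Q, R, P, N

Visit I
I → H
H → J
J → G
G → L
L → M
M → O
O → K
K → Q
Q → R
O → P
L → N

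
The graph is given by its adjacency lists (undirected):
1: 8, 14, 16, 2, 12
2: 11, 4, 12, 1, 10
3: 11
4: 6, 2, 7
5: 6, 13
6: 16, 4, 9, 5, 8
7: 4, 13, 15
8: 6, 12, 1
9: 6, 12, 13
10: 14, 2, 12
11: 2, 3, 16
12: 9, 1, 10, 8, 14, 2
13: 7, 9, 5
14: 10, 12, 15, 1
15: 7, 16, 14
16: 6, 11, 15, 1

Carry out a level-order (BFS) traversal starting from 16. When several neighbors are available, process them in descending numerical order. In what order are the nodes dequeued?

16, 15, 11, 6, 1, 14, 7, 3, 2, 9, 8, 5, 4, 12, 10, 13

Visit 16; enqueue 15, 11, 6, 1 → queue [15, 11, 6, 1]
Visit 15; enqueue 14, 7 → queue [11, 6, 1, 14, 7]
Visit 11; enqueue 3, 2 → queue [6, 1, 14, 7, 3, 2]
Visit 6; enqueue 9, 8, 5, 4 → queue [1, 14, 7, 3, 2, 9, 8, 5, 4]
Visit 1; enqueue 12 → queue [14, 7, 3, 2, 9, 8, 5, 4, 12]
Visit 14; enqueue 10 → queue [7, 3, 2, 9, 8, 5, 4, 12, 10]
Visit 7; enqueue 13 → queue [3, 2, 9, 8, 5, 4, 12, 10, 13]
Visit 3 → queue [2, 9, 8, 5, 4, 12, 10, 13]
Visit 2 → queue [9, 8, 5, 4, 12, 10, 13]
Visit 9 → queue [8, 5, 4, 12, 10, 13]
Visit 8 → queue [5, 4, 12, 10, 13]
Visit 5 → queue [4, 12, 10, 13]
Visit 4 → queue [12, 10, 13]
Visit 12 → queue [10, 13]
Visit 10 → queue [13]
Visit 13 → queue []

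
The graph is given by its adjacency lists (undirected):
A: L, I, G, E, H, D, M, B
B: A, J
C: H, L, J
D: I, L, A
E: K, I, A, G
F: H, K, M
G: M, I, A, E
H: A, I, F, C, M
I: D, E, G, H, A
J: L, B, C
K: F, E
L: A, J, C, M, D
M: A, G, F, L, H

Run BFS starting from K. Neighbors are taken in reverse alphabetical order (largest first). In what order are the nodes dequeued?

K -> F -> E -> M -> H -> I -> G -> A -> L -> C -> D -> B -> J

Visit K; enqueue F, E → queue [F, E]
Visit F; enqueue M, H → queue [E, M, H]
Visit E; enqueue I, G, A → queue [M, H, I, G, A]
Visit M; enqueue L → queue [H, I, G, A, L]
Visit H; enqueue C → queue [I, G, A, L, C]
Visit I; enqueue D → queue [G, A, L, C, D]
Visit G → queue [A, L, C, D]
Visit A; enqueue B → queue [L, C, D, B]
Visit L; enqueue J → queue [C, D, B, J]
Visit C → queue [D, B, J]
Visit D → queue [B, J]
Visit B → queue [J]
Visit J → queue []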